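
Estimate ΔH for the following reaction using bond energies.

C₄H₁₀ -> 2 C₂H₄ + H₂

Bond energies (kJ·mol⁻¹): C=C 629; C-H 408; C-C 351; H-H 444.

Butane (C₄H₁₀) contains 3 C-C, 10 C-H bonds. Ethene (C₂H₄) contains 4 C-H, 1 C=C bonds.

ΔH ≈ +167 kJ

Bonds broken (reactants):
  C-C: 3 × 351 = 1053
  C-H: 10 × 408 = 4080
  Σ(broken) = 5133 kJ
Bonds formed (products):
  C-H: 8 × 408 = 3264
  C=C: 2 × 629 = 1258
  H-H: 1 × 444 = 444
  Σ(formed) = 4966 kJ
ΔH = Σ(broken) − Σ(formed) = 5133 − 4966 = +167 kJ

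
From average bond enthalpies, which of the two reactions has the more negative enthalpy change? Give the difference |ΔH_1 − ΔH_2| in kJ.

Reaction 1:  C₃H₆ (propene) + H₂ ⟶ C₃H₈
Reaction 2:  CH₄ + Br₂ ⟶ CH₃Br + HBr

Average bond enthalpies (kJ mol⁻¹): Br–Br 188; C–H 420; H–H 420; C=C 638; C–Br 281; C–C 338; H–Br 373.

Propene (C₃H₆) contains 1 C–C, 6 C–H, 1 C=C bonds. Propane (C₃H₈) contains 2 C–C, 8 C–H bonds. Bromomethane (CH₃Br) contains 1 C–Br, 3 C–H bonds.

Reaction 1:
  Bonds broken (reactants):
    C–C: 1 × 338 = 338
    C–H: 6 × 420 = 2520
    C=C: 1 × 638 = 638
    H–H: 1 × 420 = 420
    Σ(broken) = 3916 kJ
  Bonds formed (products):
    C–C: 2 × 338 = 676
    C–H: 8 × 420 = 3360
    Σ(formed) = 4036 kJ
  ΔH_1 = 3916 − 4036 = −120 kJ
Reaction 2:
  Bonds broken (reactants):
    Br–Br: 1 × 188 = 188
    C–H: 4 × 420 = 1680
    Σ(broken) = 1868 kJ
  Bonds formed (products):
    C–Br: 1 × 281 = 281
    C–H: 3 × 420 = 1260
    H–Br: 1 × 373 = 373
    Σ(formed) = 1914 kJ
  ΔH_2 = 1868 − 1914 = −46 kJ
ΔH_1 − ΔH_2 = −74 kJ, so reaction 1 has the more negative ΔH; |ΔH_1 − ΔH_2| = 74 kJ.

Reaction 1, by 74 kJ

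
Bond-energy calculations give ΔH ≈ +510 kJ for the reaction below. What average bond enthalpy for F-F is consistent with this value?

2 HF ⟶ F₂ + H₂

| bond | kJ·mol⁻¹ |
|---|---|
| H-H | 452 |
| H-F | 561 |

D(F-F) ≈ 160 kJ/mol

Let D be the F-F bond energy.
Σ(broken) = 2×561 = 1122
Σ(formed) = 1×D + 1×452 = 452 + D
ΔH = Σ(broken) − Σ(formed) = (1122) − (452 + D) = +670 − D
Setting this equal to +510 kJ gives D = 160 kJ/mol.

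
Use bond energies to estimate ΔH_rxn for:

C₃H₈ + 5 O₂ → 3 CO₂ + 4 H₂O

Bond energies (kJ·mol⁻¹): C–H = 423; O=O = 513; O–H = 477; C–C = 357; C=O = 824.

ΔH ≈ −2097 kJ

Bonds broken (reactants):
  C–C: 2 × 357 = 714
  C–H: 8 × 423 = 3384
  O=O: 5 × 513 = 2565
  Σ(broken) = 6663 kJ
Bonds formed (products):
  C=O: 6 × 824 = 4944
  O–H: 8 × 477 = 3816
  Σ(formed) = 8760 kJ
ΔH = Σ(broken) − Σ(formed) = 6663 − 8760 = −2097 kJ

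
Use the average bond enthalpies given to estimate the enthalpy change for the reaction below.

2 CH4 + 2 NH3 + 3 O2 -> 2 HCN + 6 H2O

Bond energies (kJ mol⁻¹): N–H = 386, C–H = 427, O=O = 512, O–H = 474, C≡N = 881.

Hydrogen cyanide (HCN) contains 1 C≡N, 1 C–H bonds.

ΔH ≈ −1036 kJ

Bonds broken (reactants):
  C–H: 8 × 427 = 3416
  N–H: 6 × 386 = 2316
  O=O: 3 × 512 = 1536
  Σ(broken) = 7268 kJ
Bonds formed (products):
  C≡N: 2 × 881 = 1762
  C–H: 2 × 427 = 854
  O–H: 12 × 474 = 5688
  Σ(formed) = 8304 kJ
ΔH = Σ(broken) − Σ(formed) = 7268 − 8304 = −1036 kJ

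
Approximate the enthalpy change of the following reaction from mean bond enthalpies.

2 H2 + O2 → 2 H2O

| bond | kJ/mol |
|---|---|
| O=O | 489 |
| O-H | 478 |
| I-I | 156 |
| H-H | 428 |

Bonds broken (reactants):
  H-H: 2 × 428 = 856
  O=O: 1 × 489 = 489
  Σ(broken) = 1345 kJ
Bonds formed (products):
  O-H: 4 × 478 = 1912
  Σ(formed) = 1912 kJ
ΔH = Σ(broken) − Σ(formed) = 1345 − 1912 = −567 kJ

ΔH ≈ −567 kJ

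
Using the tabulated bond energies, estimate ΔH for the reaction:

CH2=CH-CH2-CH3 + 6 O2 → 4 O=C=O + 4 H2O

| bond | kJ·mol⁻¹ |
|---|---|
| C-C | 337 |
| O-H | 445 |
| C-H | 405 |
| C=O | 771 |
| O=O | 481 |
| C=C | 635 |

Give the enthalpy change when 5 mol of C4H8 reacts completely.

ΔH = −11465 kJ

Bonds broken (reactants):
  C-C: 2 × 337 = 674
  C-H: 8 × 405 = 3240
  C=C: 1 × 635 = 635
  O=O: 6 × 481 = 2886
  Σ(broken) = 7435 kJ
Bonds formed (products):
  C=O: 8 × 771 = 6168
  O-H: 8 × 445 = 3560
  Σ(formed) = 9728 kJ
ΔH = Σ(broken) − Σ(formed) = 7435 − 9728 = −2293 kJ
For 5× the reaction as written: 5 × (−2293) = −11465 kJ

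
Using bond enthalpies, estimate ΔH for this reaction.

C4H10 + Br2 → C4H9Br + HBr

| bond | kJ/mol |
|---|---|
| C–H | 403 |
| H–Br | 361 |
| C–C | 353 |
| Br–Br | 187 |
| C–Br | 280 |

Bonds broken (reactants):
  Br–Br: 1 × 187 = 187
  C–C: 3 × 353 = 1059
  C–H: 10 × 403 = 4030
  Σ(broken) = 5276 kJ
Bonds formed (products):
  C–Br: 1 × 280 = 280
  C–C: 3 × 353 = 1059
  C–H: 9 × 403 = 3627
  H–Br: 1 × 361 = 361
  Σ(formed) = 5327 kJ
ΔH = Σ(broken) − Σ(formed) = 5276 − 5327 = −51 kJ

ΔH ≈ −51 kJ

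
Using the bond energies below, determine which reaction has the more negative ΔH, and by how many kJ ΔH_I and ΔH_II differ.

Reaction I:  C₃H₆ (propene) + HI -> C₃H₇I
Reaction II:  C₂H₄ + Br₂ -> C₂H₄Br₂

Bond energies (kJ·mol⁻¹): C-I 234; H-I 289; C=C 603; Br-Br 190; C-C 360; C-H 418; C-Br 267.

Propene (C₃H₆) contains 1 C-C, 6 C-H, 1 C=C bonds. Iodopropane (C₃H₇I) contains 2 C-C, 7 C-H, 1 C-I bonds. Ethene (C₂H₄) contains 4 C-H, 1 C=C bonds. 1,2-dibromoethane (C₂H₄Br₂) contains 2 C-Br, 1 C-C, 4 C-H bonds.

Reaction I:
  Bonds broken (reactants):
    C-C: 1 × 360 = 360
    C-H: 6 × 418 = 2508
    C=C: 1 × 603 = 603
    H-I: 1 × 289 = 289
    Σ(broken) = 3760 kJ
  Bonds formed (products):
    C-C: 2 × 360 = 720
    C-H: 7 × 418 = 2926
    C-I: 1 × 234 = 234
    Σ(formed) = 3880 kJ
  ΔH_I = 3760 − 3880 = −120 kJ
Reaction II:
  Bonds broken (reactants):
    Br-Br: 1 × 190 = 190
    C-H: 4 × 418 = 1672
    C=C: 1 × 603 = 603
    Σ(broken) = 2465 kJ
  Bonds formed (products):
    C-Br: 2 × 267 = 534
    C-C: 1 × 360 = 360
    C-H: 4 × 418 = 1672
    Σ(formed) = 2566 kJ
  ΔH_II = 2465 − 2566 = −101 kJ
ΔH_I − ΔH_II = −19 kJ, so reaction I has the more negative ΔH; |ΔH_I − ΔH_II| = 19 kJ.

Reaction I, by 19 kJ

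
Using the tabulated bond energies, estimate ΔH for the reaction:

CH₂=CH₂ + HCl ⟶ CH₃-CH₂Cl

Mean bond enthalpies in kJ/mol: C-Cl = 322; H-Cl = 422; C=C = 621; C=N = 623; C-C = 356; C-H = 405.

Bonds broken (reactants):
  C-H: 4 × 405 = 1620
  C=C: 1 × 621 = 621
  H-Cl: 1 × 422 = 422
  Σ(broken) = 2663 kJ
Bonds formed (products):
  C-C: 1 × 356 = 356
  C-Cl: 1 × 322 = 322
  C-H: 5 × 405 = 2025
  Σ(formed) = 2703 kJ
ΔH = Σ(broken) − Σ(formed) = 2663 − 2703 = −40 kJ

ΔH ≈ −40 kJ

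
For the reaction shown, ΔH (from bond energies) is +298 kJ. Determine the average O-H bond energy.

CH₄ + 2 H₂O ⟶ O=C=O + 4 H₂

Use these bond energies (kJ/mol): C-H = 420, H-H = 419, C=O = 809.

D(O-H) ≈ 478 kJ/mol

Let D be the O-H bond energy.
Σ(broken) = 4×420 + 4×D = 1680 + 4D
Σ(formed) = 2×809 + 4×419 = 3294
ΔH = Σ(broken) − Σ(formed) = (1680 + 4D) − (3294) = −1614 + 4D
Setting this equal to +298 kJ gives 4D = 1912, so D = 478 kJ/mol.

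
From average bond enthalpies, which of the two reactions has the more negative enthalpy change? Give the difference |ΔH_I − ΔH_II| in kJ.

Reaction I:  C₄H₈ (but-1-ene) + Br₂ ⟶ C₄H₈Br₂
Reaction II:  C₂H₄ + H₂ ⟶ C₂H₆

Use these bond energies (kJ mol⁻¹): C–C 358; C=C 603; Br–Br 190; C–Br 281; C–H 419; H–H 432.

Reaction I:
  Bonds broken (reactants):
    Br–Br: 1 × 190 = 190
    C–C: 2 × 358 = 716
    C–H: 8 × 419 = 3352
    C=C: 1 × 603 = 603
    Σ(broken) = 4861 kJ
  Bonds formed (products):
    C–Br: 2 × 281 = 562
    C–C: 3 × 358 = 1074
    C–H: 8 × 419 = 3352
    Σ(formed) = 4988 kJ
  ΔH_I = 4861 − 4988 = −127 kJ
Reaction II:
  Bonds broken (reactants):
    C–H: 4 × 419 = 1676
    C=C: 1 × 603 = 603
    H–H: 1 × 432 = 432
    Σ(broken) = 2711 kJ
  Bonds formed (products):
    C–C: 1 × 358 = 358
    C–H: 6 × 419 = 2514
    Σ(formed) = 2872 kJ
  ΔH_II = 2711 − 2872 = −161 kJ
ΔH_I − ΔH_II = +34 kJ, so reaction II has the more negative ΔH; |ΔH_I − ΔH_II| = 34 kJ.

Reaction II, by 34 kJ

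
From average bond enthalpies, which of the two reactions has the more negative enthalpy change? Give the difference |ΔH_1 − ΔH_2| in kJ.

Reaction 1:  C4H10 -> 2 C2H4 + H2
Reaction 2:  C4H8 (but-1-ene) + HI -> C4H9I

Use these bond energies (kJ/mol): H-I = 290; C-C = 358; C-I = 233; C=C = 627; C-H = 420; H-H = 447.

Reaction 2, by 307 kJ

Reaction 1:
  Bonds broken (reactants):
    C-C: 3 × 358 = 1074
    C-H: 10 × 420 = 4200
    Σ(broken) = 5274 kJ
  Bonds formed (products):
    C-H: 8 × 420 = 3360
    C=C: 2 × 627 = 1254
    H-H: 1 × 447 = 447
    Σ(formed) = 5061 kJ
  ΔH_1 = 5274 − 5061 = +213 kJ
Reaction 2:
  Bonds broken (reactants):
    C-C: 2 × 358 = 716
    C-H: 8 × 420 = 3360
    C=C: 1 × 627 = 627
    H-I: 1 × 290 = 290
    Σ(broken) = 4993 kJ
  Bonds formed (products):
    C-C: 3 × 358 = 1074
    C-H: 9 × 420 = 3780
    C-I: 1 × 233 = 233
    Σ(formed) = 5087 kJ
  ΔH_2 = 4993 − 5087 = −94 kJ
ΔH_1 − ΔH_2 = +307 kJ, so reaction 2 has the more negative ΔH; |ΔH_1 − ΔH_2| = 307 kJ.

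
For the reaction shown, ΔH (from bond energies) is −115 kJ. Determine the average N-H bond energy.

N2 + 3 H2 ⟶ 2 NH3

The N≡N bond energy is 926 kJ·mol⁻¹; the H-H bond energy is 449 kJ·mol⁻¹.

Let D be the N-H bond energy.
Σ(broken) = 3×449 + 1×926 = 2273
Σ(formed) = 6×D = 6D
ΔH = Σ(broken) − Σ(formed) = (2273) − (6D) = +2273 − 6D
Setting this equal to −115 kJ gives 6D = 2388, so D = 398 kJ/mol.

D(N-H) ≈ 398 kJ/mol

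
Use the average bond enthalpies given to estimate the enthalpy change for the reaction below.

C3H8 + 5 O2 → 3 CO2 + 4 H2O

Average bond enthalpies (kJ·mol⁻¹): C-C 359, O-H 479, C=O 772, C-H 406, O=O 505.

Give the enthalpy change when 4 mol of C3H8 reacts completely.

Bonds broken (reactants):
  C-C: 2 × 359 = 718
  C-H: 8 × 406 = 3248
  O=O: 5 × 505 = 2525
  Σ(broken) = 6491 kJ
Bonds formed (products):
  C=O: 6 × 772 = 4632
  O-H: 8 × 479 = 3832
  Σ(formed) = 8464 kJ
ΔH = Σ(broken) − Σ(formed) = 6491 − 8464 = −1973 kJ
For 4× the reaction as written: 4 × (−1973) = −7892 kJ

ΔH = −7892 kJ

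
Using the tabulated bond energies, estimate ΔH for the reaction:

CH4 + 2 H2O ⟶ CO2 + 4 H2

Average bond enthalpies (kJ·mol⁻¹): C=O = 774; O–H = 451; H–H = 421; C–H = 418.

ΔH ≈ +244 kJ

Bonds broken (reactants):
  C–H: 4 × 418 = 1672
  O–H: 4 × 451 = 1804
  Σ(broken) = 3476 kJ
Bonds formed (products):
  C=O: 2 × 774 = 1548
  H–H: 4 × 421 = 1684
  Σ(formed) = 3232 kJ
ΔH = Σ(broken) − Σ(formed) = 3476 − 3232 = +244 kJ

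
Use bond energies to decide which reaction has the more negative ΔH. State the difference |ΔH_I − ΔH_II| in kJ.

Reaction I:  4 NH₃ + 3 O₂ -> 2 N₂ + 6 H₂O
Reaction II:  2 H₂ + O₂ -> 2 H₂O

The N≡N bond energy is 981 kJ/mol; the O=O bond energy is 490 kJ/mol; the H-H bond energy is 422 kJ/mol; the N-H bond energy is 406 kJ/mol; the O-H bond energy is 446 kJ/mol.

Reaction I, by 522 kJ

Reaction I:
  Bonds broken (reactants):
    N-H: 12 × 406 = 4872
    O=O: 3 × 490 = 1470
    Σ(broken) = 6342 kJ
  Bonds formed (products):
    N≡N: 2 × 981 = 1962
    O-H: 12 × 446 = 5352
    Σ(formed) = 7314 kJ
  ΔH_I = 6342 − 7314 = −972 kJ
Reaction II:
  Bonds broken (reactants):
    H-H: 2 × 422 = 844
    O=O: 1 × 490 = 490
    Σ(broken) = 1334 kJ
  Bonds formed (products):
    O-H: 4 × 446 = 1784
    Σ(formed) = 1784 kJ
  ΔH_II = 1334 − 1784 = −450 kJ
ΔH_I − ΔH_II = −522 kJ, so reaction I has the more negative ΔH; |ΔH_I − ΔH_II| = 522 kJ.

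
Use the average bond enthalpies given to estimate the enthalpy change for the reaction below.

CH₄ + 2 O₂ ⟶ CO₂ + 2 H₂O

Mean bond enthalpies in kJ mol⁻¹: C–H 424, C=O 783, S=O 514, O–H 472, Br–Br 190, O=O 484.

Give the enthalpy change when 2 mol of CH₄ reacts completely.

ΔH = −1580 kJ

Bonds broken (reactants):
  C–H: 4 × 424 = 1696
  O=O: 2 × 484 = 968
  Σ(broken) = 2664 kJ
Bonds formed (products):
  C=O: 2 × 783 = 1566
  O–H: 4 × 472 = 1888
  Σ(formed) = 3454 kJ
ΔH = Σ(broken) − Σ(formed) = 2664 − 3454 = −790 kJ
For 2× the reaction as written: 2 × (−790) = −1580 kJ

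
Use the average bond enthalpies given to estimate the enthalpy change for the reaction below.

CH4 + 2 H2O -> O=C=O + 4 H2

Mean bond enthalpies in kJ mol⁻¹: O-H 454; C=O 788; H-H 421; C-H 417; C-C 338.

Bonds broken (reactants):
  C-H: 4 × 417 = 1668
  O-H: 4 × 454 = 1816
  Σ(broken) = 3484 kJ
Bonds formed (products):
  C=O: 2 × 788 = 1576
  H-H: 4 × 421 = 1684
  Σ(formed) = 3260 kJ
ΔH = Σ(broken) − Σ(formed) = 3484 − 3260 = +224 kJ

ΔH ≈ +224 kJ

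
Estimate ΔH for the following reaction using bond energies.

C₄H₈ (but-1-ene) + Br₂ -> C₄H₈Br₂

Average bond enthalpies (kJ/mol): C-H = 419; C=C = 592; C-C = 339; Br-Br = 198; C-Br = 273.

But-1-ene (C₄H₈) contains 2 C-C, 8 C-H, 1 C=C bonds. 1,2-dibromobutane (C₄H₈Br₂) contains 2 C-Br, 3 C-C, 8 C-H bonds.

ΔH ≈ −95 kJ

Bonds broken (reactants):
  Br-Br: 1 × 198 = 198
  C-C: 2 × 339 = 678
  C-H: 8 × 419 = 3352
  C=C: 1 × 592 = 592
  Σ(broken) = 4820 kJ
Bonds formed (products):
  C-Br: 2 × 273 = 546
  C-C: 3 × 339 = 1017
  C-H: 8 × 419 = 3352
  Σ(formed) = 4915 kJ
ΔH = Σ(broken) − Σ(formed) = 4820 − 4915 = −95 kJ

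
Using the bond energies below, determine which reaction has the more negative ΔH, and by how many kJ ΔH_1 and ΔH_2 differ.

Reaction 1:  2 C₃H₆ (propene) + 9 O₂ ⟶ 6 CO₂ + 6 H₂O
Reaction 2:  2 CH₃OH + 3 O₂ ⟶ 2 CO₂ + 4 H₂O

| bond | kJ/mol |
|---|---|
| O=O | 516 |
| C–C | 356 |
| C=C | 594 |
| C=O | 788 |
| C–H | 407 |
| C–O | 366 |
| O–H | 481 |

Reaction 1, by 2484 kJ

Reaction 1:
  Bonds broken (reactants):
    C–C: 2 × 356 = 712
    C–H: 12 × 407 = 4884
    C=C: 2 × 594 = 1188
    O=O: 9 × 516 = 4644
    Σ(broken) = 11428 kJ
  Bonds formed (products):
    C=O: 12 × 788 = 9456
    O–H: 12 × 481 = 5772
    Σ(formed) = 15228 kJ
  ΔH_1 = 11428 − 15228 = −3800 kJ
Reaction 2:
  Bonds broken (reactants):
    C–H: 6 × 407 = 2442
    C–O: 2 × 366 = 732
    O–H: 2 × 481 = 962
    O=O: 3 × 516 = 1548
    Σ(broken) = 5684 kJ
  Bonds formed (products):
    C=O: 4 × 788 = 3152
    O–H: 8 × 481 = 3848
    Σ(formed) = 7000 kJ
  ΔH_2 = 5684 − 7000 = −1316 kJ
ΔH_1 − ΔH_2 = −2484 kJ, so reaction 1 has the more negative ΔH; |ΔH_1 − ΔH_2| = 2484 kJ.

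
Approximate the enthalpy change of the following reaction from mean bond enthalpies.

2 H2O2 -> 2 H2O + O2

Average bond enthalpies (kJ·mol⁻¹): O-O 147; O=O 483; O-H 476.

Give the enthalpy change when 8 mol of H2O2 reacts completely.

ΔH = −756 kJ

Bonds broken (reactants):
  O-H: 4 × 476 = 1904
  O-O: 2 × 147 = 294
  Σ(broken) = 2198 kJ
Bonds formed (products):
  O-H: 4 × 476 = 1904
  O=O: 1 × 483 = 483
  Σ(formed) = 2387 kJ
ΔH = Σ(broken) − Σ(formed) = 2198 − 2387 = −189 kJ
For 4× the reaction as written: 4 × (−189) = −756 kJ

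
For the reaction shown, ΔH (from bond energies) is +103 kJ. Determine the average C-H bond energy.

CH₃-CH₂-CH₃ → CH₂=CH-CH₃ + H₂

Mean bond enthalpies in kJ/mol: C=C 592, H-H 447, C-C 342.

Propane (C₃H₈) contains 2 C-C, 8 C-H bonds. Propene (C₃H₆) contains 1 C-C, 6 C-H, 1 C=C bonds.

D(C-H) ≈ 400 kJ/mol

Let D be the C-H bond energy.
Σ(broken) = 2×342 + 8×D = 684 + 8D
Σ(formed) = 1×342 + 6×D + 1×592 + 1×447 = 1381 + 6D
ΔH = Σ(broken) − Σ(formed) = (684 + 8D) − (1381 + 6D) = −697 + 2D
Setting this equal to +103 kJ gives 2D = 800, so D = 400 kJ/mol.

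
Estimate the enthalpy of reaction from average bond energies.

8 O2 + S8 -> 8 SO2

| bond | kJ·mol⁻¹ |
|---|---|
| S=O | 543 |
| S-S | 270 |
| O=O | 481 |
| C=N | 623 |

ΔH ≈ −2680 kJ

Bonds broken (reactants):
  O=O: 8 × 481 = 3848
  S-S: 8 × 270 = 2160
  Σ(broken) = 6008 kJ
Bonds formed (products):
  S=O: 16 × 543 = 8688
  Σ(formed) = 8688 kJ
ΔH = Σ(broken) − Σ(formed) = 6008 − 8688 = −2680 kJ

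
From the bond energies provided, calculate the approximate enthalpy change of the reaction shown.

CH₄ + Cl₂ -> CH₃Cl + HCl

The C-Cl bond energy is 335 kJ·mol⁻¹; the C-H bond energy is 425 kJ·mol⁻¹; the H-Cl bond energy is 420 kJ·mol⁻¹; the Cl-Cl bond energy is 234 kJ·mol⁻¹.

Bonds broken (reactants):
  C-H: 4 × 425 = 1700
  Cl-Cl: 1 × 234 = 234
  Σ(broken) = 1934 kJ
Bonds formed (products):
  C-Cl: 1 × 335 = 335
  C-H: 3 × 425 = 1275
  H-Cl: 1 × 420 = 420
  Σ(formed) = 2030 kJ
ΔH = Σ(broken) − Σ(formed) = 1934 − 2030 = −96 kJ

ΔH ≈ −96 kJ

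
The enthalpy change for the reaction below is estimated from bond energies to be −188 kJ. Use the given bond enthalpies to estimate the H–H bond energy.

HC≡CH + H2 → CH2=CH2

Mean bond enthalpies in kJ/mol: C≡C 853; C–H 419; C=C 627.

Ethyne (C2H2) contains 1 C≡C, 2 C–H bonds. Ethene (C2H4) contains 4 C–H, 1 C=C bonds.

Let D be the H–H bond energy.
Σ(broken) = 1×853 + 2×419 + 1×D = 1691 + D
Σ(formed) = 4×419 + 1×627 = 2303
ΔH = Σ(broken) − Σ(formed) = (1691 + D) − (2303) = −612 + D
Setting this equal to −188 kJ gives D = 424 kJ/mol.

D(H–H) ≈ 424 kJ/mol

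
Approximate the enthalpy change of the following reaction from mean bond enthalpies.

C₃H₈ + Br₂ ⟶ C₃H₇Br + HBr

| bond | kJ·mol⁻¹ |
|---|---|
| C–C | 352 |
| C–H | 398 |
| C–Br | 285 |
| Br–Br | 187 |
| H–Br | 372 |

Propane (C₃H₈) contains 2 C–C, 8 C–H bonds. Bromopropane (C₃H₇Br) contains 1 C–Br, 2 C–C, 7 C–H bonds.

Bonds broken (reactants):
  Br–Br: 1 × 187 = 187
  C–C: 2 × 352 = 704
  C–H: 8 × 398 = 3184
  Σ(broken) = 4075 kJ
Bonds formed (products):
  C–Br: 1 × 285 = 285
  C–C: 2 × 352 = 704
  C–H: 7 × 398 = 2786
  H–Br: 1 × 372 = 372
  Σ(formed) = 4147 kJ
ΔH = Σ(broken) − Σ(formed) = 4075 − 4147 = −72 kJ

ΔH ≈ −72 kJ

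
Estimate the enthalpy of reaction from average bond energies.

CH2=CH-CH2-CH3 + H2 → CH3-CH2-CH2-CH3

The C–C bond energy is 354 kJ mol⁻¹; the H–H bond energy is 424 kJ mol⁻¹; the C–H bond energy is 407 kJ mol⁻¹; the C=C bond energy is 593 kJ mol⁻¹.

Bonds broken (reactants):
  C–C: 2 × 354 = 708
  C–H: 8 × 407 = 3256
  C=C: 1 × 593 = 593
  H–H: 1 × 424 = 424
  Σ(broken) = 4981 kJ
Bonds formed (products):
  C–C: 3 × 354 = 1062
  C–H: 10 × 407 = 4070
  Σ(formed) = 5132 kJ
ΔH = Σ(broken) − Σ(formed) = 4981 − 5132 = −151 kJ

ΔH ≈ −151 kJ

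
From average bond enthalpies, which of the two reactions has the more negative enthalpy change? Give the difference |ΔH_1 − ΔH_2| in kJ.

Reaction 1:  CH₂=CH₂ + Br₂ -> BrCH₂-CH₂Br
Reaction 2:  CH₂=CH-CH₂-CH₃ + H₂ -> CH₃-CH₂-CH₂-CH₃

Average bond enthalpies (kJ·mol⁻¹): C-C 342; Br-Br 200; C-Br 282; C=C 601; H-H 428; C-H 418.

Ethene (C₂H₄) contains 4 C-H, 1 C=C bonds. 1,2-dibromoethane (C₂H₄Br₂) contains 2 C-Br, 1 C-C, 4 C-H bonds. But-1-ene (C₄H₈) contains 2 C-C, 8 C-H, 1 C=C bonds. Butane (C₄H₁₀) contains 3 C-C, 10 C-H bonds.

Reaction 2, by 44 kJ

Reaction 1:
  Bonds broken (reactants):
    Br-Br: 1 × 200 = 200
    C-H: 4 × 418 = 1672
    C=C: 1 × 601 = 601
    Σ(broken) = 2473 kJ
  Bonds formed (products):
    C-Br: 2 × 282 = 564
    C-C: 1 × 342 = 342
    C-H: 4 × 418 = 1672
    Σ(formed) = 2578 kJ
  ΔH_1 = 2473 − 2578 = −105 kJ
Reaction 2:
  Bonds broken (reactants):
    C-C: 2 × 342 = 684
    C-H: 8 × 418 = 3344
    C=C: 1 × 601 = 601
    H-H: 1 × 428 = 428
    Σ(broken) = 5057 kJ
  Bonds formed (products):
    C-C: 3 × 342 = 1026
    C-H: 10 × 418 = 4180
    Σ(formed) = 5206 kJ
  ΔH_2 = 5057 − 5206 = −149 kJ
ΔH_1 − ΔH_2 = +44 kJ, so reaction 2 has the more negative ΔH; |ΔH_1 − ΔH_2| = 44 kJ.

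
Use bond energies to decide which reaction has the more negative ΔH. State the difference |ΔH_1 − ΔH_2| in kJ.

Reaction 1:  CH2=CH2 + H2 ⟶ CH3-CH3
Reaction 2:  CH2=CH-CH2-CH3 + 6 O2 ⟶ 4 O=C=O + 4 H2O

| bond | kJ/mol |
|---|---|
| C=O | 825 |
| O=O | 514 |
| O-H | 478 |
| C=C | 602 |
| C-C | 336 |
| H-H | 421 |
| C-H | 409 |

Reaction 1:
  Bonds broken (reactants):
    C-H: 4 × 409 = 1636
    C=C: 1 × 602 = 602
    H-H: 1 × 421 = 421
    Σ(broken) = 2659 kJ
  Bonds formed (products):
    C-C: 1 × 336 = 336
    C-H: 6 × 409 = 2454
    Σ(formed) = 2790 kJ
  ΔH_1 = 2659 − 2790 = −131 kJ
Reaction 2:
  Bonds broken (reactants):
    C-C: 2 × 336 = 672
    C-H: 8 × 409 = 3272
    C=C: 1 × 602 = 602
    O=O: 6 × 514 = 3084
    Σ(broken) = 7630 kJ
  Bonds formed (products):
    C=O: 8 × 825 = 6600
    O-H: 8 × 478 = 3824
    Σ(formed) = 10424 kJ
  ΔH_2 = 7630 − 10424 = −2794 kJ
ΔH_1 − ΔH_2 = +2663 kJ, so reaction 2 has the more negative ΔH; |ΔH_1 − ΔH_2| = 2663 kJ.

Reaction 2, by 2663 kJ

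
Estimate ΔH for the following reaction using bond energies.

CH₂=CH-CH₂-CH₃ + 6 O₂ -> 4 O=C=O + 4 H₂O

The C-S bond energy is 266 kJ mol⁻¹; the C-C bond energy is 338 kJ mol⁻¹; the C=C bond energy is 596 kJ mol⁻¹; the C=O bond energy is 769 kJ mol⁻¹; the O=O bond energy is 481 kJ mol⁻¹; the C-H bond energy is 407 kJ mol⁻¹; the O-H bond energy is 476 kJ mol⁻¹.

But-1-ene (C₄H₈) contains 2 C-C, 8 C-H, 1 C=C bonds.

ΔH ≈ −2546 kJ

Bonds broken (reactants):
  C-C: 2 × 338 = 676
  C-H: 8 × 407 = 3256
  C=C: 1 × 596 = 596
  O=O: 6 × 481 = 2886
  Σ(broken) = 7414 kJ
Bonds formed (products):
  C=O: 8 × 769 = 6152
  O-H: 8 × 476 = 3808
  Σ(formed) = 9960 kJ
ΔH = Σ(broken) − Σ(formed) = 7414 − 9960 = −2546 kJ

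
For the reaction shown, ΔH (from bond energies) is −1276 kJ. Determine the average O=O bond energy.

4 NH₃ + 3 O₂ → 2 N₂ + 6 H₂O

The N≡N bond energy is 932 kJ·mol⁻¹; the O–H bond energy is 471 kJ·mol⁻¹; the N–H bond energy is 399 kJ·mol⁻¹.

D(O=O) ≈ 484 kJ/mol

Let D be the O=O bond energy.
Σ(broken) = 12×399 + 3×D = 4788 + 3D
Σ(formed) = 2×932 + 12×471 = 7516
ΔH = Σ(broken) − Σ(formed) = (4788 + 3D) − (7516) = −2728 + 3D
Setting this equal to −1276 kJ gives 3D = 1452, so D = 484 kJ/mol.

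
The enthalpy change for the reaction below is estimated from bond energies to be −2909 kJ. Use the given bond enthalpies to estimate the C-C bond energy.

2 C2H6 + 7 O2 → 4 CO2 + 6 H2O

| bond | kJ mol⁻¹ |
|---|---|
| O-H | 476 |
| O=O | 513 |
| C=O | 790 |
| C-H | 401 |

Let D be the C-C bond energy.
Σ(broken) = 2×D + 12×401 + 7×513 = 8403 + 2D
Σ(formed) = 8×790 + 12×476 = 12032
ΔH = Σ(broken) − Σ(formed) = (8403 + 2D) − (12032) = −3629 + 2D
Setting this equal to −2909 kJ gives 2D = 720, so D = 360 kJ/mol.

D(C-C) ≈ 360 kJ/mol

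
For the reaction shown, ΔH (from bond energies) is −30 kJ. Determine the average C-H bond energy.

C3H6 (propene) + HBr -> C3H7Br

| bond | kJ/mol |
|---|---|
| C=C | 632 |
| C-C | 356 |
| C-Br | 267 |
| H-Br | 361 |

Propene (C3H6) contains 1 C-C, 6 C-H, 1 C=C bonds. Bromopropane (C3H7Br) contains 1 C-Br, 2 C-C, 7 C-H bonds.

D(C-H) ≈ 400 kJ/mol

Let D be the C-H bond energy.
Σ(broken) = 1×356 + 6×D + 1×632 + 1×361 = 1349 + 6D
Σ(formed) = 1×267 + 2×356 + 7×D = 979 + 7D
ΔH = Σ(broken) − Σ(formed) = (1349 + 6D) − (979 + 7D) = +370 − D
Setting this equal to −30 kJ gives D = 400 kJ/mol.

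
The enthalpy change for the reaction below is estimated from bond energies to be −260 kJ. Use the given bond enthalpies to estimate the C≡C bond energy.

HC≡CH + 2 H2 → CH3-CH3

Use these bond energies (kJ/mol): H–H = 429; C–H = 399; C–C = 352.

D(C≡C) ≈ 830 kJ/mol

Let D be the C≡C bond energy.
Σ(broken) = 1×D + 2×399 + 2×429 = 1656 + D
Σ(formed) = 1×352 + 6×399 = 2746
ΔH = Σ(broken) − Σ(formed) = (1656 + D) − (2746) = −1090 + D
Setting this equal to −260 kJ gives D = 830 kJ/mol.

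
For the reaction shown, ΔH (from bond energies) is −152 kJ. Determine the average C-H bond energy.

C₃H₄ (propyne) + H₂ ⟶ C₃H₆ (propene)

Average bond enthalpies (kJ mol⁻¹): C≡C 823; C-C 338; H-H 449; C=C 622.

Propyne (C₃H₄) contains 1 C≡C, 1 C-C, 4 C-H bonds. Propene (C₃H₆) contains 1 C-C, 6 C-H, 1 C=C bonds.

Let D be the C-H bond energy.
Σ(broken) = 1×823 + 1×338 + 4×D + 1×449 = 1610 + 4D
Σ(formed) = 1×338 + 6×D + 1×622 = 960 + 6D
ΔH = Σ(broken) − Σ(formed) = (1610 + 4D) − (960 + 6D) = +650 − 2D
Setting this equal to −152 kJ gives 2D = 802, so D = 401 kJ/mol.

D(C-H) ≈ 401 kJ/mol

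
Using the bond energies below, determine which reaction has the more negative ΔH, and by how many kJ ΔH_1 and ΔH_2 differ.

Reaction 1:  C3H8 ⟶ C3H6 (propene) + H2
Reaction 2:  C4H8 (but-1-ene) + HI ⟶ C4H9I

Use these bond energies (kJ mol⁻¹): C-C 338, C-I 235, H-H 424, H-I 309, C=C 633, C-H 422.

Reaction 1:
  Bonds broken (reactants):
    C-C: 2 × 338 = 676
    C-H: 8 × 422 = 3376
    Σ(broken) = 4052 kJ
  Bonds formed (products):
    C-C: 1 × 338 = 338
    C-H: 6 × 422 = 2532
    C=C: 1 × 633 = 633
    H-H: 1 × 424 = 424
    Σ(formed) = 3927 kJ
  ΔH_1 = 4052 − 3927 = +125 kJ
Reaction 2:
  Bonds broken (reactants):
    C-C: 2 × 338 = 676
    C-H: 8 × 422 = 3376
    C=C: 1 × 633 = 633
    H-I: 1 × 309 = 309
    Σ(broken) = 4994 kJ
  Bonds formed (products):
    C-C: 3 × 338 = 1014
    C-H: 9 × 422 = 3798
    C-I: 1 × 235 = 235
    Σ(formed) = 5047 kJ
  ΔH_2 = 4994 − 5047 = −53 kJ
ΔH_1 − ΔH_2 = +178 kJ, so reaction 2 has the more negative ΔH; |ΔH_1 − ΔH_2| = 178 kJ.

Reaction 2, by 178 kJ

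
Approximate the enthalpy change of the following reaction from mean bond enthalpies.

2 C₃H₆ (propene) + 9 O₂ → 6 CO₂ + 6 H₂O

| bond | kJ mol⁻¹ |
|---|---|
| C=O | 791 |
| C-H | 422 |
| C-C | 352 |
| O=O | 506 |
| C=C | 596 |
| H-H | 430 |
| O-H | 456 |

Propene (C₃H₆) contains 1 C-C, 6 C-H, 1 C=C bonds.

Bonds broken (reactants):
  C-C: 2 × 352 = 704
  C-H: 12 × 422 = 5064
  C=C: 2 × 596 = 1192
  O=O: 9 × 506 = 4554
  Σ(broken) = 11514 kJ
Bonds formed (products):
  C=O: 12 × 791 = 9492
  O-H: 12 × 456 = 5472
  Σ(formed) = 14964 kJ
ΔH = Σ(broken) − Σ(formed) = 11514 − 14964 = −3450 kJ

ΔH ≈ −3450 kJ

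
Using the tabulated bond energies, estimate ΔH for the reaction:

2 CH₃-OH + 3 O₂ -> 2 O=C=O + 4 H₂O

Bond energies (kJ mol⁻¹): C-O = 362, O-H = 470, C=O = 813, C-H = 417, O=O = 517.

ΔH ≈ −1295 kJ

Bonds broken (reactants):
  C-H: 6 × 417 = 2502
  C-O: 2 × 362 = 724
  O-H: 2 × 470 = 940
  O=O: 3 × 517 = 1551
  Σ(broken) = 5717 kJ
Bonds formed (products):
  C=O: 4 × 813 = 3252
  O-H: 8 × 470 = 3760
  Σ(formed) = 7012 kJ
ΔH = Σ(broken) − Σ(formed) = 5717 − 7012 = −1295 kJ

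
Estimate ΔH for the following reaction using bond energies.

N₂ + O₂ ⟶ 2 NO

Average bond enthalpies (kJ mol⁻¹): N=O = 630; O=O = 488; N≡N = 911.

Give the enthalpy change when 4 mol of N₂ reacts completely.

Bonds broken (reactants):
  N≡N: 1 × 911 = 911
  O=O: 1 × 488 = 488
  Σ(broken) = 1399 kJ
Bonds formed (products):
  N=O: 2 × 630 = 1260
  Σ(formed) = 1260 kJ
ΔH = Σ(broken) − Σ(formed) = 1399 − 1260 = +139 kJ
For 4× the reaction as written: 4 × (+139) = +556 kJ

ΔH = +556 kJ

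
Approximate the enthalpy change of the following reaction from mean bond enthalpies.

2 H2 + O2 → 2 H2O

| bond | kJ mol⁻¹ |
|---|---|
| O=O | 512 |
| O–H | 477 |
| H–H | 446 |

Bonds broken (reactants):
  H–H: 2 × 446 = 892
  O=O: 1 × 512 = 512
  Σ(broken) = 1404 kJ
Bonds formed (products):
  O–H: 4 × 477 = 1908
  Σ(formed) = 1908 kJ
ΔH = Σ(broken) − Σ(formed) = 1404 − 1908 = −504 kJ

ΔH ≈ −504 kJ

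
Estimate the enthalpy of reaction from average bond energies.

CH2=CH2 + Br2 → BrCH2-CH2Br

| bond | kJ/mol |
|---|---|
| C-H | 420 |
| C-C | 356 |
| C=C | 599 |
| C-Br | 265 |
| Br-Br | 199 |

Bonds broken (reactants):
  Br-Br: 1 × 199 = 199
  C-H: 4 × 420 = 1680
  C=C: 1 × 599 = 599
  Σ(broken) = 2478 kJ
Bonds formed (products):
  C-Br: 2 × 265 = 530
  C-C: 1 × 356 = 356
  C-H: 4 × 420 = 1680
  Σ(formed) = 2566 kJ
ΔH = Σ(broken) − Σ(formed) = 2478 − 2566 = −88 kJ

ΔH ≈ −88 kJ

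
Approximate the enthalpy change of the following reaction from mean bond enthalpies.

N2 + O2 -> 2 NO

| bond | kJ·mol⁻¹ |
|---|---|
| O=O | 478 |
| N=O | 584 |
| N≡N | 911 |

ΔH ≈ +221 kJ

Bonds broken (reactants):
  N≡N: 1 × 911 = 911
  O=O: 1 × 478 = 478
  Σ(broken) = 1389 kJ
Bonds formed (products):
  N=O: 2 × 584 = 1168
  Σ(formed) = 1168 kJ
ΔH = Σ(broken) − Σ(formed) = 1389 − 1168 = +221 kJ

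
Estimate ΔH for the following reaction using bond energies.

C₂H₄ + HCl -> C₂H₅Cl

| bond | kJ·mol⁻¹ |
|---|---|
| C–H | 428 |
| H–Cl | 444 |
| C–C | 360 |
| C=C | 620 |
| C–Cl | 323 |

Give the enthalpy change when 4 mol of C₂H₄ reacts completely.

ΔH = −188 kJ

Bonds broken (reactants):
  C–H: 4 × 428 = 1712
  C=C: 1 × 620 = 620
  H–Cl: 1 × 444 = 444
  Σ(broken) = 2776 kJ
Bonds formed (products):
  C–C: 1 × 360 = 360
  C–Cl: 1 × 323 = 323
  C–H: 5 × 428 = 2140
  Σ(formed) = 2823 kJ
ΔH = Σ(broken) − Σ(formed) = 2776 − 2823 = −47 kJ
For 4× the reaction as written: 4 × (−47) = −188 kJ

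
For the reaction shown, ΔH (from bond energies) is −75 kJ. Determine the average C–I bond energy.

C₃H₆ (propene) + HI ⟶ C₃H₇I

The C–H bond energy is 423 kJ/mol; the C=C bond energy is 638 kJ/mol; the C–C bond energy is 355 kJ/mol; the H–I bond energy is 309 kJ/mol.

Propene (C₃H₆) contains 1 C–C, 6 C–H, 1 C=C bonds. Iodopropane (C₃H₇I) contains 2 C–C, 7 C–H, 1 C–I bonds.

D(C–I) ≈ 244 kJ/mol

Let D be the C–I bond energy.
Σ(broken) = 1×355 + 6×423 + 1×638 + 1×309 = 3840
Σ(formed) = 2×355 + 7×423 + 1×D = 3671 + D
ΔH = Σ(broken) − Σ(formed) = (3840) − (3671 + D) = +169 − D
Setting this equal to −75 kJ gives D = 244 kJ/mol.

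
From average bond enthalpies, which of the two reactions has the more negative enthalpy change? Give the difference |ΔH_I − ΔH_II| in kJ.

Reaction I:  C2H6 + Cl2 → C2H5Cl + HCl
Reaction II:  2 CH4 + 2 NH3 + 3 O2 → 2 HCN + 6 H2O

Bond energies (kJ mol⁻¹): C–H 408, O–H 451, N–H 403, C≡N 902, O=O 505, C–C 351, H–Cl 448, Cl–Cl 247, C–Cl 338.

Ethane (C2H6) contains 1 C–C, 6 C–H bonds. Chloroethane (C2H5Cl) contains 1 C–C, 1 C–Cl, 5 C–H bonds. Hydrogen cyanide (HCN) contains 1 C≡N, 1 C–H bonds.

Reaction II, by 704 kJ

Reaction I:
  Bonds broken (reactants):
    C–C: 1 × 351 = 351
    C–H: 6 × 408 = 2448
    Cl–Cl: 1 × 247 = 247
    Σ(broken) = 3046 kJ
  Bonds formed (products):
    C–C: 1 × 351 = 351
    C–Cl: 1 × 338 = 338
    C–H: 5 × 408 = 2040
    H–Cl: 1 × 448 = 448
    Σ(formed) = 3177 kJ
  ΔH_I = 3046 − 3177 = −131 kJ
Reaction II:
  Bonds broken (reactants):
    C–H: 8 × 408 = 3264
    N–H: 6 × 403 = 2418
    O=O: 3 × 505 = 1515
    Σ(broken) = 7197 kJ
  Bonds formed (products):
    C≡N: 2 × 902 = 1804
    C–H: 2 × 408 = 816
    O–H: 12 × 451 = 5412
    Σ(formed) = 8032 kJ
  ΔH_II = 7197 − 8032 = −835 kJ
ΔH_I − ΔH_II = +704 kJ, so reaction II has the more negative ΔH; |ΔH_I − ΔH_II| = 704 kJ.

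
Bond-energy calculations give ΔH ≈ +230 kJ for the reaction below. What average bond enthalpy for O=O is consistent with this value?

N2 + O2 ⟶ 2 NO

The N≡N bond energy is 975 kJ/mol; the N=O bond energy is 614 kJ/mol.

Let D be the O=O bond energy.
Σ(broken) = 1×975 + 1×D = 975 + D
Σ(formed) = 2×614 = 1228
ΔH = Σ(broken) − Σ(formed) = (975 + D) − (1228) = −253 + D
Setting this equal to +230 kJ gives D = 483 kJ/mol.

D(O=O) ≈ 483 kJ/mol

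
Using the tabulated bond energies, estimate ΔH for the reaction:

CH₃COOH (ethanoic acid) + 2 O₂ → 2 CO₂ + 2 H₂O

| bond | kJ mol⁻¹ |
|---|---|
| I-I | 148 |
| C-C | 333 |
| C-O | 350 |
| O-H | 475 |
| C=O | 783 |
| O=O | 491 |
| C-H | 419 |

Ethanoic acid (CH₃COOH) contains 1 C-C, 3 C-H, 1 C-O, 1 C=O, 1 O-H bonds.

Bonds broken (reactants):
  C-C: 1 × 333 = 333
  C-H: 3 × 419 = 1257
  C-O: 1 × 350 = 350
  C=O: 1 × 783 = 783
  O-H: 1 × 475 = 475
  O=O: 2 × 491 = 982
  Σ(broken) = 4180 kJ
Bonds formed (products):
  C=O: 4 × 783 = 3132
  O-H: 4 × 475 = 1900
  Σ(formed) = 5032 kJ
ΔH = Σ(broken) − Σ(formed) = 4180 − 5032 = −852 kJ

ΔH ≈ −852 kJ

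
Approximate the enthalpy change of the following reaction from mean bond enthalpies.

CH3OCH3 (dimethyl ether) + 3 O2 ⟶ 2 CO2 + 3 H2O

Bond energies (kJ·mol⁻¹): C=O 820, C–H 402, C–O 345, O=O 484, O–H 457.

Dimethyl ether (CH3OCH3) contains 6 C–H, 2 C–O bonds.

Bonds broken (reactants):
  C–H: 6 × 402 = 2412
  C–O: 2 × 345 = 690
  O=O: 3 × 484 = 1452
  Σ(broken) = 4554 kJ
Bonds formed (products):
  C=O: 4 × 820 = 3280
  O–H: 6 × 457 = 2742
  Σ(formed) = 6022 kJ
ΔH = Σ(broken) − Σ(formed) = 4554 − 6022 = −1468 kJ

ΔH ≈ −1468 kJ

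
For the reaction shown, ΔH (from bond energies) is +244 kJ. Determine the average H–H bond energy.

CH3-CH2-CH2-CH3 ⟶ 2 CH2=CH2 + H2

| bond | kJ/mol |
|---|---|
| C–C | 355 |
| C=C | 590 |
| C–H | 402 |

Let D be the H–H bond energy.
Σ(broken) = 3×355 + 10×402 = 5085
Σ(formed) = 8×402 + 2×590 + 1×D = 4396 + D
ΔH = Σ(broken) − Σ(formed) = (5085) − (4396 + D) = +689 − D
Setting this equal to +244 kJ gives D = 445 kJ/mol.

D(H–H) ≈ 445 kJ/mol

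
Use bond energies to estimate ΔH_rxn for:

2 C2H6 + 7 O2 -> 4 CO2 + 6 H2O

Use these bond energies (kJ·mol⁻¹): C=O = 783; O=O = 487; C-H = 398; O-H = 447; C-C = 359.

Bonds broken (reactants):
  C-C: 2 × 359 = 718
  C-H: 12 × 398 = 4776
  O=O: 7 × 487 = 3409
  Σ(broken) = 8903 kJ
Bonds formed (products):
  C=O: 8 × 783 = 6264
  O-H: 12 × 447 = 5364
  Σ(formed) = 11628 kJ
ΔH = Σ(broken) − Σ(formed) = 8903 − 11628 = −2725 kJ

ΔH ≈ −2725 kJ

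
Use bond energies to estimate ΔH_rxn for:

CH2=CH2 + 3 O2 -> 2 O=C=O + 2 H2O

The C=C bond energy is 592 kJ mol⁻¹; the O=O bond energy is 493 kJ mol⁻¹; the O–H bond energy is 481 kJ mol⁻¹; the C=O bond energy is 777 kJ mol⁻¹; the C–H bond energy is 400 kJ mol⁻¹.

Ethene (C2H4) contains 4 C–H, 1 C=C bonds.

ΔH ≈ −1361 kJ

Bonds broken (reactants):
  C–H: 4 × 400 = 1600
  C=C: 1 × 592 = 592
  O=O: 3 × 493 = 1479
  Σ(broken) = 3671 kJ
Bonds formed (products):
  C=O: 4 × 777 = 3108
  O–H: 4 × 481 = 1924
  Σ(formed) = 5032 kJ
ΔH = Σ(broken) − Σ(formed) = 3671 − 5032 = −1361 kJ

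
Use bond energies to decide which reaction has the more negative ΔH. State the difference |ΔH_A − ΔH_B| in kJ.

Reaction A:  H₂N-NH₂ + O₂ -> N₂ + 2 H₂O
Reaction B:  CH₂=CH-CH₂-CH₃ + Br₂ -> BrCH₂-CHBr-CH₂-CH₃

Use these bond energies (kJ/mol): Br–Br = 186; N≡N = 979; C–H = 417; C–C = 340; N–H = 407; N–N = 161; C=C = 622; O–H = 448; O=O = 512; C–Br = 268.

Reaction A, by 402 kJ

Reaction A:
  Bonds broken (reactants):
    N–H: 4 × 407 = 1628
    N–N: 1 × 161 = 161
    O=O: 1 × 512 = 512
    Σ(broken) = 2301 kJ
  Bonds formed (products):
    N≡N: 1 × 979 = 979
    O–H: 4 × 448 = 1792
    Σ(formed) = 2771 kJ
  ΔH_A = 2301 − 2771 = −470 kJ
Reaction B:
  Bonds broken (reactants):
    Br–Br: 1 × 186 = 186
    C–C: 2 × 340 = 680
    C–H: 8 × 417 = 3336
    C=C: 1 × 622 = 622
    Σ(broken) = 4824 kJ
  Bonds formed (products):
    C–Br: 2 × 268 = 536
    C–C: 3 × 340 = 1020
    C–H: 8 × 417 = 3336
    Σ(formed) = 4892 kJ
  ΔH_B = 4824 − 4892 = −68 kJ
ΔH_A − ΔH_B = −402 kJ, so reaction A has the more negative ΔH; |ΔH_A − ΔH_B| = 402 kJ.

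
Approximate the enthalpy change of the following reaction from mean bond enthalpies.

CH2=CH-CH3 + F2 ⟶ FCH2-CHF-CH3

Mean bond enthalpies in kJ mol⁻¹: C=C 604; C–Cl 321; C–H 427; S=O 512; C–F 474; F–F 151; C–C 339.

ΔH ≈ −532 kJ

Bonds broken (reactants):
  C–C: 1 × 339 = 339
  C–H: 6 × 427 = 2562
  C=C: 1 × 604 = 604
  F–F: 1 × 151 = 151
  Σ(broken) = 3656 kJ
Bonds formed (products):
  C–C: 2 × 339 = 678
  C–F: 2 × 474 = 948
  C–H: 6 × 427 = 2562
  Σ(formed) = 4188 kJ
ΔH = Σ(broken) − Σ(formed) = 3656 − 4188 = −532 kJ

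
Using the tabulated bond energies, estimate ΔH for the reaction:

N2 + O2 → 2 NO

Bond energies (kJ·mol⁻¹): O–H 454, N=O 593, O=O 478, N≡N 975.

ΔH ≈ +267 kJ

Bonds broken (reactants):
  N≡N: 1 × 975 = 975
  O=O: 1 × 478 = 478
  Σ(broken) = 1453 kJ
Bonds formed (products):
  N=O: 2 × 593 = 1186
  Σ(formed) = 1186 kJ
ΔH = Σ(broken) − Σ(formed) = 1453 − 1186 = +267 kJ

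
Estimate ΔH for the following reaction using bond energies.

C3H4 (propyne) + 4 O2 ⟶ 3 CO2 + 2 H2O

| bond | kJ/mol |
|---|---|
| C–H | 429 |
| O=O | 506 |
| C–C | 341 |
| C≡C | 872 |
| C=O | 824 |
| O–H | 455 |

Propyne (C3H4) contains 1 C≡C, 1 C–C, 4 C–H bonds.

Bonds broken (reactants):
  C≡C: 1 × 872 = 872
  C–C: 1 × 341 = 341
  C–H: 4 × 429 = 1716
  O=O: 4 × 506 = 2024
  Σ(broken) = 4953 kJ
Bonds formed (products):
  C=O: 6 × 824 = 4944
  O–H: 4 × 455 = 1820
  Σ(formed) = 6764 kJ
ΔH = Σ(broken) − Σ(formed) = 4953 − 6764 = −1811 kJ

ΔH ≈ −1811 kJ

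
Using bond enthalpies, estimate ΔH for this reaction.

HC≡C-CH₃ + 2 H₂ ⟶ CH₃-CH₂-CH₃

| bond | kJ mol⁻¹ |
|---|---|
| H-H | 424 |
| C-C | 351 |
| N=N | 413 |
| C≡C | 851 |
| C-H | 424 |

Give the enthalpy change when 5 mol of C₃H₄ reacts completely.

Bonds broken (reactants):
  C≡C: 1 × 851 = 851
  C-C: 1 × 351 = 351
  C-H: 4 × 424 = 1696
  H-H: 2 × 424 = 848
  Σ(broken) = 3746 kJ
Bonds formed (products):
  C-C: 2 × 351 = 702
  C-H: 8 × 424 = 3392
  Σ(formed) = 4094 kJ
ΔH = Σ(broken) − Σ(formed) = 3746 − 4094 = −348 kJ
For 5× the reaction as written: 5 × (−348) = −1740 kJ

ΔH = −1740 kJ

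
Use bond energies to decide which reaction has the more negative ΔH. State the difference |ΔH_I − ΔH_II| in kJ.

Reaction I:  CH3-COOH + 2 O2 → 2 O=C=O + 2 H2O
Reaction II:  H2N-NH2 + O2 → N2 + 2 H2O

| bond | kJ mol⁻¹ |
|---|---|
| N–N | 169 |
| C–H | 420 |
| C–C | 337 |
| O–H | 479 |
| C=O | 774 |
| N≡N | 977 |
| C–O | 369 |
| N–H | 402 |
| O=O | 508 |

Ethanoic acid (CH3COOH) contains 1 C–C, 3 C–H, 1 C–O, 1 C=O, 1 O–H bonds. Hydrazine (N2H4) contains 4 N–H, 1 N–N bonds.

Reaction I, by 169 kJ

Reaction I:
  Bonds broken (reactants):
    C–C: 1 × 337 = 337
    C–H: 3 × 420 = 1260
    C–O: 1 × 369 = 369
    C=O: 1 × 774 = 774
    O–H: 1 × 479 = 479
    O=O: 2 × 508 = 1016
    Σ(broken) = 4235 kJ
  Bonds formed (products):
    C=O: 4 × 774 = 3096
    O–H: 4 × 479 = 1916
    Σ(formed) = 5012 kJ
  ΔH_I = 4235 − 5012 = −777 kJ
Reaction II:
  Bonds broken (reactants):
    N–H: 4 × 402 = 1608
    N–N: 1 × 169 = 169
    O=O: 1 × 508 = 508
    Σ(broken) = 2285 kJ
  Bonds formed (products):
    N≡N: 1 × 977 = 977
    O–H: 4 × 479 = 1916
    Σ(formed) = 2893 kJ
  ΔH_II = 2285 − 2893 = −608 kJ
ΔH_I − ΔH_II = −169 kJ, so reaction I has the more negative ΔH; |ΔH_I − ΔH_II| = 169 kJ.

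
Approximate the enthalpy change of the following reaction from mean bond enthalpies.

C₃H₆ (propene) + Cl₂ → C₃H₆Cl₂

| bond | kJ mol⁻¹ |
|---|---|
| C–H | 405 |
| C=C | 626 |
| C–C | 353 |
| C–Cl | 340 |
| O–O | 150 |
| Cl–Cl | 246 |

Bonds broken (reactants):
  C–C: 1 × 353 = 353
  C–H: 6 × 405 = 2430
  C=C: 1 × 626 = 626
  Cl–Cl: 1 × 246 = 246
  Σ(broken) = 3655 kJ
Bonds formed (products):
  C–C: 2 × 353 = 706
  C–Cl: 2 × 340 = 680
  C–H: 6 × 405 = 2430
  Σ(formed) = 3816 kJ
ΔH = Σ(broken) − Σ(formed) = 3655 − 3816 = −161 kJ

ΔH ≈ −161 kJ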